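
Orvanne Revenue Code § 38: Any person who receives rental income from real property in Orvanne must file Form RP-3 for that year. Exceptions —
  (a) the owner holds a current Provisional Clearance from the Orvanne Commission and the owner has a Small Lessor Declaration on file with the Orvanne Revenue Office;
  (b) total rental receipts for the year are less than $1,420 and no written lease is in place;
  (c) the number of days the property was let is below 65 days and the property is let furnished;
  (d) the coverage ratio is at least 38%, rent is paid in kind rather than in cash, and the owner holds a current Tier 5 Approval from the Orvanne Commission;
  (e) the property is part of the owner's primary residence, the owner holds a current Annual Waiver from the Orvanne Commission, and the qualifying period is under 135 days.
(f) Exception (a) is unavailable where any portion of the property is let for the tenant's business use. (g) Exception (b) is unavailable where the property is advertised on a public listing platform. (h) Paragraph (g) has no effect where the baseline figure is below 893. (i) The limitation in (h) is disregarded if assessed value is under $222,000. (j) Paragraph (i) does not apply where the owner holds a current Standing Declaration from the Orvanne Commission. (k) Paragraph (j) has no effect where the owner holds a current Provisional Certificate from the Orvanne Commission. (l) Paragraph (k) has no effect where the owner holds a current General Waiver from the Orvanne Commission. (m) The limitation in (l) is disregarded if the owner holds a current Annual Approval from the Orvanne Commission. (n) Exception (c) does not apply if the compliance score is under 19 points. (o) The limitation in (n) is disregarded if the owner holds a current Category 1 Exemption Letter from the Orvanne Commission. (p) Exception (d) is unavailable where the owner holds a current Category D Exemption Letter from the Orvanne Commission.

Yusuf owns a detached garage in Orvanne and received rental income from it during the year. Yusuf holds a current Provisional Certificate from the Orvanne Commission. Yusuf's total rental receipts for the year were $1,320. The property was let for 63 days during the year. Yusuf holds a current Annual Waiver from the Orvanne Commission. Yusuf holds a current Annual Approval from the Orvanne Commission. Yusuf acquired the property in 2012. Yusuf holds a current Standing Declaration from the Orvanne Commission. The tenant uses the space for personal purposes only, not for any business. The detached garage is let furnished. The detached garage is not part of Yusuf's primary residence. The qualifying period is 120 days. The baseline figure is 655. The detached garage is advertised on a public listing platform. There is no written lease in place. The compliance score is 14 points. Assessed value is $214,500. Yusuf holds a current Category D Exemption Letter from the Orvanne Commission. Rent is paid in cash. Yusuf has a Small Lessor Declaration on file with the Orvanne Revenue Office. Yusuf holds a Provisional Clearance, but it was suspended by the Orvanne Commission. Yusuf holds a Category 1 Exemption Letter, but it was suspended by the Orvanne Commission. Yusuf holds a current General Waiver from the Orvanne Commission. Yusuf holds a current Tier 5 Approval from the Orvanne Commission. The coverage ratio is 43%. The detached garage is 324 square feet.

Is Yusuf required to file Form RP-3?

Yes — Yusuf must file Form RP-3.

Exception (a) does not apply: there is no Provisional Clearance in force.
Exception (b) is satisfied on its face — total rental receipts for the year are $1,320, less than the $1,420 limit; there is no written lease. However, paragraphs (g)–(m) must be considered: (g) operates against (b): the property is publicly advertised. (h) would limit (g) — the baseline figure is 655, below the 893 limit — but (i) sets (h) aside: (i) operates — assessed value is $214,500, under the $222,000 limit. (j) would limit (i) — a current Standing Declaration is held — but (k) sets (j) aside: (k) is engaged — a current Provisional Certificate is held. (l) operates (a current General Waiver is held), but is set aside by (m): (m) applies — a current Annual Approval is held. (b) is therefore removed.
All of (c)'s requirements are met (the number of days the property was let is 63 days, below the 65 days limit; the property is let furnished). But applying paragraphs (n)–(o): (n) operates — the compliance score is 14 points, under the 19 points limit. (o) does not operate here (the Category 1 Exemption Letter is not current), so (n) stands. Exception (c) does not apply.
Exception (d) fails — rent is paid in cash.
Exception (e) fails — the detached garage is not part of the primary residence.
No exception displaces § 38.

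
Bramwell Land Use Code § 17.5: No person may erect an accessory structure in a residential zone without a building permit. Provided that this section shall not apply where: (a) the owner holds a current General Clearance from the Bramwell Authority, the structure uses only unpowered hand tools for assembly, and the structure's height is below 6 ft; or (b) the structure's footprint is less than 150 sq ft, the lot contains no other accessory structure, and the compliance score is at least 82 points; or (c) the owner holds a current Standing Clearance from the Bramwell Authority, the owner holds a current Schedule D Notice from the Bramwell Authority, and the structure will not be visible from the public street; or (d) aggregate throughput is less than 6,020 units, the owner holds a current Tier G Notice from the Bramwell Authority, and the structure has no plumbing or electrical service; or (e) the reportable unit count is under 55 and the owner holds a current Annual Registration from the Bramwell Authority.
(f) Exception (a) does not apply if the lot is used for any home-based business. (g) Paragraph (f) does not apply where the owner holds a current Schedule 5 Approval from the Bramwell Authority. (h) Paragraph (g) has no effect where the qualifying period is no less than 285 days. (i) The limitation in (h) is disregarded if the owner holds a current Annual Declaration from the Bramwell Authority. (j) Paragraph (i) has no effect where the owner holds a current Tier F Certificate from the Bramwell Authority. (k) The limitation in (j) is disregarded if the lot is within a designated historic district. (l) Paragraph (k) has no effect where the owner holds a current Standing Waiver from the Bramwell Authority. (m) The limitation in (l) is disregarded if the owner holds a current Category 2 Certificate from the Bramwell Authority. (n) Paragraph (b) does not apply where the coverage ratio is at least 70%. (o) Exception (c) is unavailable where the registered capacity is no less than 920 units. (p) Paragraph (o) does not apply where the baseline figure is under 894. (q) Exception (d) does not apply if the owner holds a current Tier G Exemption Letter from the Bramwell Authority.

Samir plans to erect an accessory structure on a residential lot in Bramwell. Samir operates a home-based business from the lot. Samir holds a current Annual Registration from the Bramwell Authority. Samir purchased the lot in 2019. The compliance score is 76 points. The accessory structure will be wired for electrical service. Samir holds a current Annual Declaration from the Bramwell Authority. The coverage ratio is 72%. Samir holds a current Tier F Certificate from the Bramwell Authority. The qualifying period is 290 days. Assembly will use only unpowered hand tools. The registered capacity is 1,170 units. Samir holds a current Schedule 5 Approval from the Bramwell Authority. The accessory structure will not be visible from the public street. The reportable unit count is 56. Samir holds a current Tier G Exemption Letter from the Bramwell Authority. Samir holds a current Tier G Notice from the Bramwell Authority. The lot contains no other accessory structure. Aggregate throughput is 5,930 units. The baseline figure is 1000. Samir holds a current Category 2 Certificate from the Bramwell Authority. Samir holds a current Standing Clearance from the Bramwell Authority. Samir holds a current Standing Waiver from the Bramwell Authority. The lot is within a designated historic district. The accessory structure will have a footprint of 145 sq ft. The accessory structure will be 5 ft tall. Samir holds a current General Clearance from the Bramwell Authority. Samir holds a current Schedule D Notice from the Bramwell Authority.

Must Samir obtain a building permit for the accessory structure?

No — exception (a) applies; Samir does not need a building permit.

Exception (a): a current General Clearance is held; assembly uses only hand tools; the structure's height is 5 ft, below the 6 ft limit — every condition holds. Under paragraphs (f)–(m): (f) would limit (a) — a home-based business operates on the lot — but (g) sets (f) aside: (g) is triggered — a current Schedule 5 Approval is held. (h) would limit (g) — the qualifying period is 290 days, meeting the 285 days threshold — but (i) sets (h) aside: (i) operates — a current Annual Declaration is held. (j) operates (a current Tier F Certificate is held), but yields to (k): (k) operates against (j): the lot is in a historic district. (l) would limit (k) — a current Standing Waiver is held — but (m) sets (l) aside: (m) operates against (l): a current Category 2 Certificate is held. So (a) applies.
Exception (b) fails — the compliance score is 76 points, short of 82 points.
Exception (c) is satisfied on its face — a current Standing Clearance is held; a current Schedule D Notice is held; the structure will not be visible from the street. Turning to paragraphs (o)–(p): (o) operates — the registered capacity is 1,170 units, meeting the 920 units threshold. (p) is inapplicable (the baseline figure is 1,000, not under 894), so (o) stands. So (c) is unavailable.
Exception (d) does not apply: electrical service is planned.
Exception (e) requires that the reportable unit count is under 55; but the reportable unit count is 56, not under 55, so (e) is unavailable.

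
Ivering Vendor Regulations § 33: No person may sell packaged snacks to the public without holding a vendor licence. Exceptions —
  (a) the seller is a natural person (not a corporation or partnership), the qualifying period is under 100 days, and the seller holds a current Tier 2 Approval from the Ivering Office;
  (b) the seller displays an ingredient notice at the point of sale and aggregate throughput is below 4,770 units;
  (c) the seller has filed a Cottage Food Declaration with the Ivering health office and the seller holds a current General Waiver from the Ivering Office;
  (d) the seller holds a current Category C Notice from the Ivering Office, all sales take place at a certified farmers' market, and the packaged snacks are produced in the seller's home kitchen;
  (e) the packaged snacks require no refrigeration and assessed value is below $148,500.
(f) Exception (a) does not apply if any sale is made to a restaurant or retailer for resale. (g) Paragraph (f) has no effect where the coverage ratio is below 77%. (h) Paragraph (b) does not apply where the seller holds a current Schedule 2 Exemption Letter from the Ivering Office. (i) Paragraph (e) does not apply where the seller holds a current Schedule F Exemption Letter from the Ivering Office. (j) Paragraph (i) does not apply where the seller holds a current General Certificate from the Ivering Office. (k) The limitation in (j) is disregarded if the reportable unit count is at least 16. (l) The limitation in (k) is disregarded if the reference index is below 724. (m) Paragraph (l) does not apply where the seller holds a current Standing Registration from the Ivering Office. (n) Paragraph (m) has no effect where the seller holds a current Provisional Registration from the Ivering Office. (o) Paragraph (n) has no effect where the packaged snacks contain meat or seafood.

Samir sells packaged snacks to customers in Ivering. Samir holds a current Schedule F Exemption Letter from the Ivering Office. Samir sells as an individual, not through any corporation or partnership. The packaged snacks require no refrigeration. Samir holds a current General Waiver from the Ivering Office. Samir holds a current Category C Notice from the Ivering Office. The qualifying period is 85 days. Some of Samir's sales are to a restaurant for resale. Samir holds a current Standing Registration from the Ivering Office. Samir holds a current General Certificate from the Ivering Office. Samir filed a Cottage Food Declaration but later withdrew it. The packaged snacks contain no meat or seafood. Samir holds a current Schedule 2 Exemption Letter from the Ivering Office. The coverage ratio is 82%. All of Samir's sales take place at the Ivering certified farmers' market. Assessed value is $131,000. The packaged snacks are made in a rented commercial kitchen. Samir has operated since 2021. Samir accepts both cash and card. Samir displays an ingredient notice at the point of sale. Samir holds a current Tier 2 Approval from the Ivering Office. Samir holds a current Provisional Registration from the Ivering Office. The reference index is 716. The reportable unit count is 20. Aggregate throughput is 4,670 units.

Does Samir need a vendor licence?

All of (a)'s requirements are met (the seller is a natural person; the qualifying period is 85 days, under the 100 days limit; a current Tier 2 Approval is held). But: (f) applies — some sales are to a restaurant for resale. (g) does not operate here (the coverage ratio is 82%, not below 77%), so (f) stands. (a) is therefore removed.
Exception (b) is satisfied on its face — an ingredient notice is displayed; aggregate throughput is 4,670 units, below the 4,770 units limit. However, paragraph (h) must be considered: (h) operates against (b): a current Schedule 2 Exemption Letter is held. Exception (b) does not apply.
Exception (c) does not apply: the Cottage Food Declaration was withdrawn.
Exception (d) does not apply: the packaged snacks are made in a commercial kitchen, not a home kitchen.
Exception (e) is satisfied on its face — the packaged snacks are shelf-stable; assessed value is $131,000, below the $148,500 limit. Applying paragraphs (i)–(o): (i) operates (a current Schedule F Exemption Letter is held), but yields to (j): (j) operates against (i): a current General Certificate is held. (k) would limit (j) — the reportable unit count is 20, meeting the 16 threshold — but (l) sets (k) aside: (l) operates against (k): the reference index is 716, below the 724 limit. (m) operates (a current Standing Registration is held), but is displaced by (n): (n) applies — a current Provisional Registration is held. (o), which would lift (n), is not engaged — the packaged snacks contain no meat or seafood. Exception (e) stands.

No — exception (e) applies; Samir is not required to hold a vendor licence.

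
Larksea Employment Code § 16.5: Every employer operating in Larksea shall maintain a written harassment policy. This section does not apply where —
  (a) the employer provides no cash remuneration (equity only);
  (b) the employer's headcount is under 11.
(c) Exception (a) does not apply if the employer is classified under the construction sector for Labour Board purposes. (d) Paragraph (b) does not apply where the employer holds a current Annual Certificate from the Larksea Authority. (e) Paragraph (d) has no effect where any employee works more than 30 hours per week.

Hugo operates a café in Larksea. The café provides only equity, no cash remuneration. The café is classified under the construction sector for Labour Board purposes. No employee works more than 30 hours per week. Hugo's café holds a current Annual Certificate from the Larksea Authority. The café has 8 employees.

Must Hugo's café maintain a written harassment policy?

Exception (a): remuneration is equity-only — every condition holds. But applying paragraph (c): (c) operates — the café is classified under the construction sector. Exception (a) does not apply.
Exception (b)'s conditions are all satisfied: the employer's headcount is 8, under the 11 limit. But applying paragraphs (d)–(e): (d) is engaged — a current Annual Certificate is held. (e), which would lift (d), does not operate here — no employee exceeds 30 hours/week. Exception (b) does not apply.
No exception displaces § 16.5.

Yes — Hugo's café must maintain a written harassment policy.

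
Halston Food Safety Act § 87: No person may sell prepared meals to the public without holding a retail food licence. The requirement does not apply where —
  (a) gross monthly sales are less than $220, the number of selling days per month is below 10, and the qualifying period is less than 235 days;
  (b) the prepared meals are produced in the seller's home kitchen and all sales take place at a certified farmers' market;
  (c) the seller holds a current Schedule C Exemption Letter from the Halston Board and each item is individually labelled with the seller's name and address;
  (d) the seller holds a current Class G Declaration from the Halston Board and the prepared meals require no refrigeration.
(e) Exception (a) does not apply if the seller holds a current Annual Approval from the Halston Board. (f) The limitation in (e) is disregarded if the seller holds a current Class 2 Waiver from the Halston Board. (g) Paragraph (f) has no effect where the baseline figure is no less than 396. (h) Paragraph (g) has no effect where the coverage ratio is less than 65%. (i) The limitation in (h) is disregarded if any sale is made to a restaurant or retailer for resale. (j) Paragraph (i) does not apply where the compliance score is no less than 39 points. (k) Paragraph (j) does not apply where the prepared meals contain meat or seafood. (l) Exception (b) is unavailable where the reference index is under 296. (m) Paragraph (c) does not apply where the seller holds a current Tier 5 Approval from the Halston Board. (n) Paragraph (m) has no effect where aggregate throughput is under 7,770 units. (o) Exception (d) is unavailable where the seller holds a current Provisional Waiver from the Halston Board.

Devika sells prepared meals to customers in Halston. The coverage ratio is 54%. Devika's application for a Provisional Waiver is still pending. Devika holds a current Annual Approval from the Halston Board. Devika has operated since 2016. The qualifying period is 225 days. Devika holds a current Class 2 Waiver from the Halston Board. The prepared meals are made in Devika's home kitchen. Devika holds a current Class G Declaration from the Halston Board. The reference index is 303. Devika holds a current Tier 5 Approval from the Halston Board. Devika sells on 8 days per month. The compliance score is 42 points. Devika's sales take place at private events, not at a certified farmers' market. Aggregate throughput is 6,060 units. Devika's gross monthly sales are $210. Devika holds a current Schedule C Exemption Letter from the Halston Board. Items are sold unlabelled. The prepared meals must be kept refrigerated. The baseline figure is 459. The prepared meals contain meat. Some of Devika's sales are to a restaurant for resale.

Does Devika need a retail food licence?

Yes — Devika must hold a retail food licence.

Exception (a) is satisfied on its face — gross monthly sales are $210, less than the $220 limit; the number of selling days per month is 8, below the 10 limit; the qualifying period is 225 days, less than the 235 days limit. However, paragraphs (e)–(k) must be considered: (e) operates against (a): a current Annual Approval is held. (f) is triggered (a current Class 2 Waiver is held), but is set aside by (g): (g) is triggered — the baseline figure is 459, meeting the 396 threshold. (h) would limit (g) — the coverage ratio is 54%, less than the 65% limit — but (i) sets (h) aside: (i) operates against (h): some sales are to a restaurant for resale. (j) is engaged (the compliance score is 42 points, meeting the 39 points threshold), but is set aside by (k): (k) operates — the prepared meals contain meat. Exception (a) does not apply.
Exception (b) fails — sales are at private events, not a certified farmers' market.
Exception (c) requires that each item is individually labelled with the seller's name and address; but items are sold unlabelled, so (c) is unavailable.
Exception (d) fails — the prepared meals require refrigeration.
No exception is made out. Devika falls within the general rule.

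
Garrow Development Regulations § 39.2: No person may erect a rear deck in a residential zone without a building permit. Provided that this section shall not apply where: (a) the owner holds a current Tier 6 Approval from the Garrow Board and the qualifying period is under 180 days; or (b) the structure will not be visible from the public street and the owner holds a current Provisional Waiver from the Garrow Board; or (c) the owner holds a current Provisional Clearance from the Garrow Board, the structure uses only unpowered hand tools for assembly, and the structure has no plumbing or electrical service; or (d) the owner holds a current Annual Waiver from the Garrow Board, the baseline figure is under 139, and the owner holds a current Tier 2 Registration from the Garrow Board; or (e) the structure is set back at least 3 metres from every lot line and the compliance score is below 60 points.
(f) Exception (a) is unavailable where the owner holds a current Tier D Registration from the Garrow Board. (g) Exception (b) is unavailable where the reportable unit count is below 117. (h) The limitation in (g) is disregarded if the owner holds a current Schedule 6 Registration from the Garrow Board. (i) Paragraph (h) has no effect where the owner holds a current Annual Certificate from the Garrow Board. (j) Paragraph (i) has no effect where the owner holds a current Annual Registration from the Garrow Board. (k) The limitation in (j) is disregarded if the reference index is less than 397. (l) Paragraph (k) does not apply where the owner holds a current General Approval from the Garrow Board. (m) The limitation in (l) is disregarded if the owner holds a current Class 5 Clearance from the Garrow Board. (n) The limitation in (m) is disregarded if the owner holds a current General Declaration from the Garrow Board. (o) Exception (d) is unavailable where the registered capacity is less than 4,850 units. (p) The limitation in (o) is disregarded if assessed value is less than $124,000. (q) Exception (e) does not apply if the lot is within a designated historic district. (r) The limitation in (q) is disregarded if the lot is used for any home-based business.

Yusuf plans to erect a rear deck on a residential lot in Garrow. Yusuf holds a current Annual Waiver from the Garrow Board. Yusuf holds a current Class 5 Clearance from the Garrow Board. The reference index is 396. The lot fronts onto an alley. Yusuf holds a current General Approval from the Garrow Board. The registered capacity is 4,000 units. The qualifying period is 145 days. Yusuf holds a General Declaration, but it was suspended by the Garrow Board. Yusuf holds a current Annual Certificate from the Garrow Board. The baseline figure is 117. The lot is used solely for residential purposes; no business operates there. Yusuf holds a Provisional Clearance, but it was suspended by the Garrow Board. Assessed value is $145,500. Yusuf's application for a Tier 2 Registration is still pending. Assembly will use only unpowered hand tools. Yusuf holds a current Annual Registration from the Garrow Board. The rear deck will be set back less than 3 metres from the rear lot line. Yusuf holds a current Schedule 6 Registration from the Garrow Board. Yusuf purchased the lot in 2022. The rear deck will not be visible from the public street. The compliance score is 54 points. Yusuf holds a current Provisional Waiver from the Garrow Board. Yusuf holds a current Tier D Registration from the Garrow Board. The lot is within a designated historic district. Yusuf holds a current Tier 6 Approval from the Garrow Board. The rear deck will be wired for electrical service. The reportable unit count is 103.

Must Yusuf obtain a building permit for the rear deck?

All of (a)'s requirements are met (a current Tier 6 Approval is held; the qualifying period is 145 days, under the 180 days limit). But applying paragraph (f): (f) operates against (a): a current Tier D Registration is held. So (a) is unavailable.
All of (b)'s requirements are met (the structure will not be visible from the street; a current Provisional Waiver is held). However, paragraphs (g)–(n) must be considered: (g) operates — the reportable unit count is 103, below the 117 limit. (h) would limit (g) — a current Schedule 6 Registration is held — but (i) sets (h) aside: (i) is engaged — a current Annual Certificate is held. (j) is triggered (a current Annual Registration is held), but is overridden by (k): (k) operates against (j): the reference index is 396, less than the 397 limit. (l) would limit (k) — a current General Approval is held — but (m) sets (l) aside: (m) is triggered — a current Class 5 Clearance is held. (n) is inapplicable (no current General Declaration is held), so (m) stands. Exception (b) does not apply.
Exception (c) fails — there is no Provisional Clearance in force.
Exception (d) fails — the Tier 2 Registration is not current.
Exception (e) requires that the structure is set back at least 3 metres from every lot line; but the rear setback is under 3 m, so (e) is unavailable.
Every exception is unavailable, so the rule governs.

Yes — Yusuf must obtain a building permit.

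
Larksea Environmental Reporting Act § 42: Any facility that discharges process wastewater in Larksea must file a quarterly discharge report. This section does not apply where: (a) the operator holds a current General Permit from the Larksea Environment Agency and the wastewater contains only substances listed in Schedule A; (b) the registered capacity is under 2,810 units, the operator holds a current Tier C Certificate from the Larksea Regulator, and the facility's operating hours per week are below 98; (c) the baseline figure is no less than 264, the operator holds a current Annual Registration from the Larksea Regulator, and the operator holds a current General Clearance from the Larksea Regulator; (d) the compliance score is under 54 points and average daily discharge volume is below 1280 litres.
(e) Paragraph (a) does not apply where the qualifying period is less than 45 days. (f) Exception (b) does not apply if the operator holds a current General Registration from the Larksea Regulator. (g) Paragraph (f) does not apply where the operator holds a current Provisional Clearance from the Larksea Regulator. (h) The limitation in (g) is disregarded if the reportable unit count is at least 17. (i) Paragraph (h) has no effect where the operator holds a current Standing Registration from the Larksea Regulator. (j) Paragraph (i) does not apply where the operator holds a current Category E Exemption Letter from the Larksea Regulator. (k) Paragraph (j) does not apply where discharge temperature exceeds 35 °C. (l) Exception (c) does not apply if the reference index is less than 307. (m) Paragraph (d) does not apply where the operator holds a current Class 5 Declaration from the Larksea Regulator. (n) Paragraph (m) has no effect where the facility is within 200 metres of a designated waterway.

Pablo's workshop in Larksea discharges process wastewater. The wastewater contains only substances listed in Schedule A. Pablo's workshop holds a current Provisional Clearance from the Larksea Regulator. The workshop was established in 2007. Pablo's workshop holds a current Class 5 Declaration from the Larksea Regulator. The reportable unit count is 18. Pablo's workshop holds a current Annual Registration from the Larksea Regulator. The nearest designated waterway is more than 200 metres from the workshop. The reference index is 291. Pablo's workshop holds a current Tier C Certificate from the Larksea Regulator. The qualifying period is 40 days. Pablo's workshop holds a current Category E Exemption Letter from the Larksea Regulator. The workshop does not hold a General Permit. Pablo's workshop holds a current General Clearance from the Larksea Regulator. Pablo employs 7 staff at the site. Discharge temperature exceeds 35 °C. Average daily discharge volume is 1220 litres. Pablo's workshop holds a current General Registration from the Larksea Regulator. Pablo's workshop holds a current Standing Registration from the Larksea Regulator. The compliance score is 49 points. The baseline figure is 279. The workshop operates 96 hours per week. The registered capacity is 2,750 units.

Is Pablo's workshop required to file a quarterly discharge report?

Exception (a) requires that the operator holds a current General Permit from the Larksea Environment Agency; but no General Permit is held, so (a) is unavailable.
All of (b)'s requirements are met (the registered capacity is 2,750 units, under the 2,810 units limit; a current Tier C Certificate is held; the facility's operating hours per week are 96, below the 98 limit). Under paragraphs (f)–(k): (f) would limit (b) — a current General Registration is held — but (g) sets (f) aside: (g) operates against (f): a current Provisional Clearance is held. (h) would limit (g) — the reportable unit count is 18, meeting the 17 threshold — but (i) sets (h) aside: (i) operates against (h): a current Standing Registration is held. (j) would limit (i) — a current Category E Exemption Letter is held — but (k) sets (j) aside: (k) operates against (j): discharge temperature exceeds 35 °C. Exception (b) stands.
All of (c)'s requirements are met (the baseline figure is 279, meeting the 264 threshold; a current Annual Registration is held; a current General Clearance is held). But: (l) operates against (c): the reference index is 291, less than the 307 limit. Exception (c) does not apply.
Exception (d): the compliance score is 49 points, under the 54 points limit; average daily discharge volume is 1220 litres, below the 1280 litres limit — every condition holds. Turning to paragraphs (m)–(n): (m) operates against (d): a current Class 5 Declaration is held. (n), which would lift (m), does not operate here — the workshop is more than 200 m from any designated waterway. (d) is therefore removed.

No — exception (b) applies; Pablo's workshop is not required to file a quarterly discharge report.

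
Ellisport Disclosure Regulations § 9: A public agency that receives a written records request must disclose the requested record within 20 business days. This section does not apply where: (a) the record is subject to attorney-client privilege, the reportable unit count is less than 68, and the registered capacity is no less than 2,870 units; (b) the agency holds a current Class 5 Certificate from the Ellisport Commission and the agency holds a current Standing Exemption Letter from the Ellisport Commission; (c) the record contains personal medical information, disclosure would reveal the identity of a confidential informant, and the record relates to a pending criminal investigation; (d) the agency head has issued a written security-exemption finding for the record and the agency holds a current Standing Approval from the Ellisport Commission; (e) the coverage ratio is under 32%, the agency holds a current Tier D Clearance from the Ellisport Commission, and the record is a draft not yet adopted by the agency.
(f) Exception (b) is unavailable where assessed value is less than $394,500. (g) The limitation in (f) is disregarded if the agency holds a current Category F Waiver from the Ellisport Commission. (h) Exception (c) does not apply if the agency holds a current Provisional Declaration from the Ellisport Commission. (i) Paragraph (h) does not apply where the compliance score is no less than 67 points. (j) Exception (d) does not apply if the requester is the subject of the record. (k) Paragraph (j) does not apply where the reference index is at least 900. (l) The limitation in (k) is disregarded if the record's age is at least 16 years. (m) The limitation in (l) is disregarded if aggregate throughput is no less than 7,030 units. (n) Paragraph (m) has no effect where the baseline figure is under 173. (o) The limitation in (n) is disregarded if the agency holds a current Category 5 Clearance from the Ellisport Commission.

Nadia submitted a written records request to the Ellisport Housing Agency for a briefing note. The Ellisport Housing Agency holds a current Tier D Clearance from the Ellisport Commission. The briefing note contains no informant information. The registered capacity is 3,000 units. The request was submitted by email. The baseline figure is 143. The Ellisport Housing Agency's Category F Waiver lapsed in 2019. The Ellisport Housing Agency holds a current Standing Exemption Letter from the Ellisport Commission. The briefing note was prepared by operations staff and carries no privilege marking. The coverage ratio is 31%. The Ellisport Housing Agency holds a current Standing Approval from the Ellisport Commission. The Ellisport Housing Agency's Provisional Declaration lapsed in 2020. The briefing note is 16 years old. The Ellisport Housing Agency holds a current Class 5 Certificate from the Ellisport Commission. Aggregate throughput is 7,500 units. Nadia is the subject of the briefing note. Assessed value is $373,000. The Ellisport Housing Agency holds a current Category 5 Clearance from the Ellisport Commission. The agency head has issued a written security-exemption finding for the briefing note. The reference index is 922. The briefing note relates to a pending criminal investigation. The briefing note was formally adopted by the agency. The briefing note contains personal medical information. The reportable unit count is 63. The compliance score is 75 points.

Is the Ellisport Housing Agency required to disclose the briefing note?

Exception (a) does not apply: the briefing note carries no privilege marking.
All of (b)'s requirements are met (a current Class 5 Certificate is held; a current Standing Exemption Letter is held). However, paragraphs (f)–(g) must be considered: (f) applies — assessed value is $373,000, less than the $394,500 limit. (g) is not triggered (no current Category F Waiver is held), so (f) stands. Exception (b) does not apply.
Exception (c) requires that disclosure would reveal the identity of a confidential informant; but the briefing note contains no informant information, so (c) is unavailable.
Exception (d) is satisfied on its face — a written security-exemption finding has been issued; a current Standing Approval is held. As to paragraphs (j)–(o): (j) applies (Nadia is the subject of the briefing note), but is set aside by (k): (k) operates against (j): the reference index is 922, meeting the 900 threshold. (l) operates (the record's age is 16 years, meeting the 16 years threshold), but yields to (m): (m) is engaged — aggregate throughput is 7,500 units, meeting the 7,030 units threshold. (n) would limit (m) — the baseline figure is 143, under the 173 limit — but (o) sets (n) aside: (o) is engaged — a current Category 5 Clearance is held. (d) remains available.
Exception (e) fails — the briefing note has been formally adopted.

No — exception (d) applies; the Ellisport Housing Agency is not required to disclose the briefing note.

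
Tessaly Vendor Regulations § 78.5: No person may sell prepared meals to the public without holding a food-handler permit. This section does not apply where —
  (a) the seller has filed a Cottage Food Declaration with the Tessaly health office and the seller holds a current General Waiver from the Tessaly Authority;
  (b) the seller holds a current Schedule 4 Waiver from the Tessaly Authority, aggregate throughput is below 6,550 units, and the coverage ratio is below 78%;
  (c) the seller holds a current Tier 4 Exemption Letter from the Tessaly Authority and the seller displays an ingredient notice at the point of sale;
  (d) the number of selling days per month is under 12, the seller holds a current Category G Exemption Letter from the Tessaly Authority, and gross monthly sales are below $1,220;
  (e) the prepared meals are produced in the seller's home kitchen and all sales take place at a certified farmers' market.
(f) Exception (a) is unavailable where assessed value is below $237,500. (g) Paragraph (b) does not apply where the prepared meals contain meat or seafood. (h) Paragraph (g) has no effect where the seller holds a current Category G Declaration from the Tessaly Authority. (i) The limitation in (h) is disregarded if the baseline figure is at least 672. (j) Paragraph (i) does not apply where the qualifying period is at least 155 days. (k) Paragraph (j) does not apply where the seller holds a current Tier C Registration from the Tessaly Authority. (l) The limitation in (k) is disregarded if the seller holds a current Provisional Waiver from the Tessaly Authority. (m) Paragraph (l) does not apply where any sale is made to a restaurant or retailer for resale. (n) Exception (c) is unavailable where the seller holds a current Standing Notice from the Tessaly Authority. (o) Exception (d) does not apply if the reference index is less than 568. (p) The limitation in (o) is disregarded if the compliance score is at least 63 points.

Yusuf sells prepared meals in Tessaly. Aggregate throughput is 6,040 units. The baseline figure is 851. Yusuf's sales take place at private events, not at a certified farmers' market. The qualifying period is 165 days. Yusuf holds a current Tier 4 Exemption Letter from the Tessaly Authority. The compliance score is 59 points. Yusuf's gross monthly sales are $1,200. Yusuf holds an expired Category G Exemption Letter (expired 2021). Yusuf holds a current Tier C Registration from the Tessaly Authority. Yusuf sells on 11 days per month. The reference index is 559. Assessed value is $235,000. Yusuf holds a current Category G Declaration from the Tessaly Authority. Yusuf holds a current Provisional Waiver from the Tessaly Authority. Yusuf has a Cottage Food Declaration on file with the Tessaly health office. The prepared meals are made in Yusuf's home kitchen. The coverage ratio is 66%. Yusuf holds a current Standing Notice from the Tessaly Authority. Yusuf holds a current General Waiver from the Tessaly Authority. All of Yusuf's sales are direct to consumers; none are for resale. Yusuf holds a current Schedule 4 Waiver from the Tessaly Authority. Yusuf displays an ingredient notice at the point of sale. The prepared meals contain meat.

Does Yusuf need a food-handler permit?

No — exception (b) applies; Yusuf is not required to hold a food-handler permit.

Exception (a)'s conditions are all satisfied: a Cottage Food Declaration is on file; a current General Waiver is held. But applying paragraph (f): (f) operates against (a): assessed value is $235,000, below the $237,500 limit. So (a) is unavailable.
Exception (b): a current Schedule 4 Waiver is held; aggregate throughput is 6,040 units, below the 6,550 units limit; the coverage ratio is 66%, below the 78% limit — every condition holds. Applying paragraphs (g)–(m): (g) would limit (b) — the prepared meals contain meat — but (h) sets (g) aside: (h) is triggered — a current Category G Declaration is held. (i) would limit (h) — the baseline figure is 851, meeting the 672 threshold — but (j) sets (i) aside: (j) operates — the qualifying period is 165 days, meeting the 155 days threshold. (k) is triggered (a current Tier C Registration is held), but is set aside by (l): (l) is triggered — a current Provisional Waiver is held. (m), which would lift (l), does not operate here — no sales are for resale. Exception (b) stands.
Exception (c): a current Tier 4 Exemption Letter is held; an ingredient notice is displayed — every condition holds. But applying paragraph (n): (n) is engaged — a current Standing Notice is held. So (c) is unavailable.
Exception (d) requires that the seller holds a current Category G Exemption Letter from the Tessaly Authority; but no current Category G Exemption Letter is held, so (d) is unavailable.
Exception (e) does not apply: sales are at private events, not a certified farmers' market.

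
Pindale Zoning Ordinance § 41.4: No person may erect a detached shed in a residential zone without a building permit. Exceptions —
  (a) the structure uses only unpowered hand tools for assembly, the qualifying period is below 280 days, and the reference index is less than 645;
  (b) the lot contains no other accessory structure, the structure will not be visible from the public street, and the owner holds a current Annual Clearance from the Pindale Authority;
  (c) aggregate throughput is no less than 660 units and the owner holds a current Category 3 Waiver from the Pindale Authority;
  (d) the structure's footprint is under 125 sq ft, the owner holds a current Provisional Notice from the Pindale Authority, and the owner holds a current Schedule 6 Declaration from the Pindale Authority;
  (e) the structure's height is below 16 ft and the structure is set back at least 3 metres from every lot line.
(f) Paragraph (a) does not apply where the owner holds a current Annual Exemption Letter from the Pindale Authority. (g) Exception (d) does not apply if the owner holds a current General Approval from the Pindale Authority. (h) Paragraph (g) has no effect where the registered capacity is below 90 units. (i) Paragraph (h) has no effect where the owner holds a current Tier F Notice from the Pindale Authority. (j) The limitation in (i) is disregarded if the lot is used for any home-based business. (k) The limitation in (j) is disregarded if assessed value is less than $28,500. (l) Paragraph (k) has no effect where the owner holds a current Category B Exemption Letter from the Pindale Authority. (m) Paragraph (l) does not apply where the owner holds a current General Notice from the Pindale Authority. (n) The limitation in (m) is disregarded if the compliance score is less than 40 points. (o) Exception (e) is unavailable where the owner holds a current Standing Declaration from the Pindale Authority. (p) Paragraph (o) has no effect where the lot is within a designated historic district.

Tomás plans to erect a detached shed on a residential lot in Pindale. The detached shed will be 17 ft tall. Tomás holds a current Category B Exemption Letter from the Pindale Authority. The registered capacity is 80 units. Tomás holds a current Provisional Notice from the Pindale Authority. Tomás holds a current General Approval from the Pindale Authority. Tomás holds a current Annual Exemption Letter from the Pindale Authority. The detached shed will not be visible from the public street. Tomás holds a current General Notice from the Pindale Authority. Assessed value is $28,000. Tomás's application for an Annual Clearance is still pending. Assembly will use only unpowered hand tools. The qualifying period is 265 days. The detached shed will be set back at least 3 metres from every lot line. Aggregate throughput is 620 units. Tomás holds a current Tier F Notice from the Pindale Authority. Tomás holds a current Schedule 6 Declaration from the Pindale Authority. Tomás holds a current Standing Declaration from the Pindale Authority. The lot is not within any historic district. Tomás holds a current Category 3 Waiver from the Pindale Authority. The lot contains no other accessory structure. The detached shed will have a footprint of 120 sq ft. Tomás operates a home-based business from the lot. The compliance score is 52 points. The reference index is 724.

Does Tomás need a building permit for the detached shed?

Yes — Tomás must obtain a building permit.

Exception (a) requires that the reference index is less than 645; but the reference index is 724, not less than 645, so (a) is unavailable.
Exception (b) requires that the owner holds a current Annual Clearance from the Pindale Authority; but the Annual Clearance is not current, so (b) is unavailable.
Exception (c) fails — aggregate throughput is 620 units, short of 660 units.
Exception (d): the structure's footprint is 120 sq ft, under the 125 sq ft limit; a current Provisional Notice is held; a current Schedule 6 Declaration is held — every condition holds. However, paragraphs (g)–(n) must be considered: (g) operates against (d): a current General Approval is held. (h) would limit (g) — the registered capacity is 80 units, below the 90 units limit — but (i) sets (h) aside: (i) operates against (h): a current Tier F Notice is held. (j) is triggered (a home-based business operates on the lot), but is itself disapplied by (k): (k) operates against (j): assessed value is $28,000, less than the $28,500 limit. (l) is triggered (a current Category B Exemption Letter is held), but is itself disapplied by (m): (m) operates against (l): a current General Notice is held. (n), which would lift (m), is inapplicable — the compliance score is 52 points, not less than 40 points. So (d) is unavailable.
Exception (e) fails — the structure's height is 17 ft, not below 16 ft.
No exception displaces § 41.4.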